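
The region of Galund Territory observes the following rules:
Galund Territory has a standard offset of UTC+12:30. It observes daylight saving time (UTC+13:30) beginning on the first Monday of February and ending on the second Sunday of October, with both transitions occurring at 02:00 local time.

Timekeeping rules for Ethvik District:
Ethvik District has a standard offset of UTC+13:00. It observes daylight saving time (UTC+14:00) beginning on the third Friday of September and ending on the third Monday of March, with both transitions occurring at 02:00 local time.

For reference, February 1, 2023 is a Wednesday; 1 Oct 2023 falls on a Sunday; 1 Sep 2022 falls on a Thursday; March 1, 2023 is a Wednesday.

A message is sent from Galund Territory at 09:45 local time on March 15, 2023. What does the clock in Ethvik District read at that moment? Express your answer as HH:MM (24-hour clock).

1 February 2023 is a Wednesday, so the first Monday is February 6.
1 October 2023 is a Sunday, so the first Sunday is October 1 and the second is October 8.
Daylight saving runs 6 February – 8 October; March 15, 2023 is inside that window, so Galund Territory is at UTC+13:30.
09:45 Galund Territory − 13h30m = 20:15 UTC (rolling into the previous day, 14 March 2023).
1 September 2022 is a Thursday, so the first Friday is September 2 and the third is September 16.
1 March 2023 is a Wednesday, so the first Monday is March 6 and the third is March 20.
At the standard offset (UTC+13:00), 20:15 UTC + 13h = 09:15 Ethvik District standard time (rolling into the next day, 15 March 2023).
The standard-time date in Ethvik District, March 15, 2023, falls between 16 September 2022 and 20 March 2023, so daylight saving is in effect and Ethvik District is at UTC+14:00.
20:15 UTC + 14h = 10:15 Ethvik District (rolling into the next day, 15 March 2023).

10:15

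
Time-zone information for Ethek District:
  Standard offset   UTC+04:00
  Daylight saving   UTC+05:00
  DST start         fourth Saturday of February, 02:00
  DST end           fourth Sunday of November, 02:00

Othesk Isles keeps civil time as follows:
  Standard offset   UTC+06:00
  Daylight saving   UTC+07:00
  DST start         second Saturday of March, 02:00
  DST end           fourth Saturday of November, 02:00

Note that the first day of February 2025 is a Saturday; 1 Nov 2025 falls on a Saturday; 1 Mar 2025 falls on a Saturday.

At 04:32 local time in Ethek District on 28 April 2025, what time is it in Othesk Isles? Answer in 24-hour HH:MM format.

06:32

1 February 2025 is a Saturday, so the first Saturday is February 1 and the fourth is February 22.
1 November 2025 is a Saturday, so the first Sunday is November 2 and the fourth is November 23.
28 April 2025 falls between 22 February and 23 November, so daylight saving is in effect and Ethek District is at UTC+05:00.
04:32 Ethek District − 5h = 23:32 UTC (rolling into the previous day, 27 April 2025).
1 March 2025 is a Saturday, so the first Saturday is March 1 and the second is March 8.
1 November 2025 is a Saturday, so the first Saturday is November 1 and the fourth is November 22.
At the standard offset (UTC+06:00), 23:32 UTC + 6h = 05:32 Othesk Isles standard time (rolling into the next day, 28 April 2025).
Daylight saving runs 8 March – 22 November; the standard-time date in Othesk Isles, 28 April 2025, is inside that window, so Othesk Isles is at UTC+07:00.
23:32 UTC + 7h = 06:32 Othesk Isles (rolling into the next day, 28 April 2025).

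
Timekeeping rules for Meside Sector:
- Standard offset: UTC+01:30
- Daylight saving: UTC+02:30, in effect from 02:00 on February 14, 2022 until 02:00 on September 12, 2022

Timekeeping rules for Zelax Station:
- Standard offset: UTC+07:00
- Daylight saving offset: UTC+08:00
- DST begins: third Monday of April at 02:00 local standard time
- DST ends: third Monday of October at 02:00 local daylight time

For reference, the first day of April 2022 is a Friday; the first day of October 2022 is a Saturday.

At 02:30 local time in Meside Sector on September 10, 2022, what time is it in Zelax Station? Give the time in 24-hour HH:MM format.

September 10, 2022 falls between 14 February and 12 September, so daylight saving is in effect and Meside Sector is at UTC+02:30.
02:30 Meside Sector − 2h30m = 00:00 UTC.
1 April 2022 is a Friday, so the first Monday is April 4 and the third is April 18.
1 October 2022 is a Saturday, so the first Monday is October 3 and the third is October 17.
At the standard offset (UTC+07:00), 00:00 UTC + 7h = 07:00 Zelax Station standard time.
The standard-time date in Zelax Station, September 10, 2022, lies within the daylight-saving period (18 April – 17 October), so Zelax Station is on daylight time, UTC+08:00.
00:00 UTC + 8h = 08:00 Zelax Station.

08:00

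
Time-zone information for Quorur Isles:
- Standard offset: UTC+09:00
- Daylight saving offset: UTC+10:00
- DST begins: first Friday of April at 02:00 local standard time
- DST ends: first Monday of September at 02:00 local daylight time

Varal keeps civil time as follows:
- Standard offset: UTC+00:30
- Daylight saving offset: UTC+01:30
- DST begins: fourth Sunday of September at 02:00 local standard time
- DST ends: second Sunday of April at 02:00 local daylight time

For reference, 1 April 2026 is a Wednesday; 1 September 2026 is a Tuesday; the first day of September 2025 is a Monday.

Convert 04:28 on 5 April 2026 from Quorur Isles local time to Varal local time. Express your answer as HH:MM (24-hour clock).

19:58

1 April 2026 is a Wednesday, so the first Friday is April 3.
1 September 2026 is a Tuesday, so the first Monday is September 7.
5 April 2026 lies within the daylight-saving period (3 April – 7 September), so Quorur Isles is on daylight time, UTC+10:00.
04:28 Quorur Isles − 10h = 18:28 UTC (rolling into the previous day, 4 April 2026).
1 September 2025 is a Monday, so the first Sunday is September 7 and the fourth is September 28.
1 April 2026 is a Wednesday, so the first Sunday is April 5 and the second is April 12.
At the standard offset (UTC+00:30), 18:28 UTC + 0h30m = 18:58 Varal standard time.
The standard-time date in Varal, 4 April 2026, falls between 28 September 2025 and 12 April 2026, so daylight saving is in effect and Varal is at UTC+01:30.
18:28 UTC + 1h30m = 19:58 Varal.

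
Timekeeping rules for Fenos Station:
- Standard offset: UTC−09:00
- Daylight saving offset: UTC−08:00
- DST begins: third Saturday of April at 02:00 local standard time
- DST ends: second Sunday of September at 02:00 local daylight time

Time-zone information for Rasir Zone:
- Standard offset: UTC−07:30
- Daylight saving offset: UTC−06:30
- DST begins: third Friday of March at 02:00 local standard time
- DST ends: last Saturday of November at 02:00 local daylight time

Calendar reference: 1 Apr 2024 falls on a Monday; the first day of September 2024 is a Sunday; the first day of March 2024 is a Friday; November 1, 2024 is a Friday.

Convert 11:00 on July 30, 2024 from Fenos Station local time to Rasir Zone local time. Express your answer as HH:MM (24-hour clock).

12:30

1 April 2024 is a Monday, so the first Saturday is April 6 and the third is April 20.
1 September 2024 is a Sunday, so the first Sunday is September 1 and the second is September 8.
July 30, 2024 falls between 20 April and 8 September, so daylight saving is in effect and Fenos Station is at UTC−08:00.
11:00 Fenos Station + 8h = 19:00 UTC.
1 March 2024 is a Friday, so the first Friday is March 1 and the third is March 15.
1 November 2024 is a Friday, so Saturdays fall on 2, 9, 16, 23, 30; the last is November 30.
At the standard offset (UTC−07:30), 19:00 UTC − 7h30m = 11:30 Rasir Zone standard time.
The standard-time date in Rasir Zone, July 30, 2024, lies within the daylight-saving period (15 March – 30 November), so Rasir Zone is on daylight time, UTC−06:30.
19:00 UTC − 6h30m = 12:30 Rasir Zone.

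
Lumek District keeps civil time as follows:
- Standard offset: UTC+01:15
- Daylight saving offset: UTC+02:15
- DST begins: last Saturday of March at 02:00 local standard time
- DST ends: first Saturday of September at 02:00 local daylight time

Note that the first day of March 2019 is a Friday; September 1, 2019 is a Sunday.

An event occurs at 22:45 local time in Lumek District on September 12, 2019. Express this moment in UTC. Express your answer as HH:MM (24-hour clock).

21:30

1 March 2019 is a Friday, so Saturdays fall on 2, 9, 16, 23, 30; the last is March 30.
1 September 2019 is a Sunday, so the first Saturday is September 7.
September 12, 2019 does not fall between 30 March and 7 September, so daylight saving is not in effect and Lumek District is at UTC+01:15.
22:45 local − 1h15m = 21:30 UTC.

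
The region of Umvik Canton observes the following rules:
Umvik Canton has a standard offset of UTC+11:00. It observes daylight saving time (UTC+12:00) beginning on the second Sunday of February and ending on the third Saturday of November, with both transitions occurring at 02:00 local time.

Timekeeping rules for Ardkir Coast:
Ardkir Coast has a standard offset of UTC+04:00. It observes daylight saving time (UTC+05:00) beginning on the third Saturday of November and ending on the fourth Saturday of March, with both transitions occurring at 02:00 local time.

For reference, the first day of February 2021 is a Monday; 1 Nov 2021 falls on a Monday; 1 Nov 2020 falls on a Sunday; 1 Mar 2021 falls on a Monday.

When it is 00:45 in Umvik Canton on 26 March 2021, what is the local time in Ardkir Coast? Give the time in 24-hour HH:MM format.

17:45

1 February 2021 is a Monday, so the first Sunday is February 7 and the second is February 14.
1 November 2021 is a Monday, so the first Saturday is November 6 and the third is November 20.
Daylight saving runs 14 February – 20 November; 26 March 2021 is inside that window, so Umvik Canton is at UTC+12:00.
00:45 Umvik Canton − 12h = 12:45 UTC (rolling into the previous day, 25 March 2021).
1 November 2020 is a Sunday, so the first Saturday is November 7 and the third is November 21.
1 March 2021 is a Monday, so the first Saturday is March 6 and the fourth is March 27.
At the standard offset (UTC+04:00), 12:45 UTC + 4h = 16:45 Ardkir Coast standard time.
Daylight saving runs 21 November 2020 – 27 March 2021; the standard-time date in Ardkir Coast, 25 March 2021, is inside that window, so Ardkir Coast is at UTC+05:00.
12:45 UTC + 5h = 17:45 Ardkir Coast.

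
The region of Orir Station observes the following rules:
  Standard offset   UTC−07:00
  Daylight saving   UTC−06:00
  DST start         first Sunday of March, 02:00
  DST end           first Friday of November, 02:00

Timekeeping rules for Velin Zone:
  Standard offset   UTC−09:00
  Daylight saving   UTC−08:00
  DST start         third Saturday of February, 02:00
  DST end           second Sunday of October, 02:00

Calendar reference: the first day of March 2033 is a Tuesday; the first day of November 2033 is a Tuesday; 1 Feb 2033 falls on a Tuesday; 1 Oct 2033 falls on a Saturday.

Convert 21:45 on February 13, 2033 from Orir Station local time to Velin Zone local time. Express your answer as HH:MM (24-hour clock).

19:45

1 March 2033 is a Tuesday, so the first Sunday is March 6.
1 November 2033 is a Tuesday, so the first Friday is November 4.
February 13, 2033 is outside the daylight-saving period (6 March – 4 November), so Orir Station is on standard time, UTC−07:00.
21:45 Orir Station + 7h = 04:45 UTC (rolling into the next day, 14 February 2033).
1 February 2033 is a Tuesday, so the first Saturday is February 5 and the third is February 19.
1 October 2033 is a Saturday, so the first Sunday is October 2 and the second is October 9.
At the standard offset (UTC−09:00), 04:45 UTC − 9h = 19:45 Velin Zone standard time (rolling into the previous day, 13 February 2033).
The standard-time date in Velin Zone, February 13, 2033, does not fall between 19 February and 9 October, so daylight saving is not in effect and Velin Zone is at UTC−09:00.
04:45 UTC − 9h = 19:45 Velin Zone (rolling into the previous day, 13 February 2033).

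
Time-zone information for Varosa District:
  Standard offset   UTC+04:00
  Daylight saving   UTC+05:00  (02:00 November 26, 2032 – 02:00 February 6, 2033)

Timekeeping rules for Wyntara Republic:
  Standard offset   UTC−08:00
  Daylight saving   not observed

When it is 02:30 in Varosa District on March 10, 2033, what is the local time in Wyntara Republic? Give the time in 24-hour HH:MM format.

March 10, 2033 does not fall between 26 November 2032 and 6 February 2033, so daylight saving is not in effect and Varosa District is at UTC+04:00.
02:30 Varosa District − 4h = 22:30 UTC (rolling into the previous day, 9 March 2033).
Wyntara Republic stays on UTC−08:00 all year.
22:30 UTC − 8h = 14:30 Wyntara Republic.

14:30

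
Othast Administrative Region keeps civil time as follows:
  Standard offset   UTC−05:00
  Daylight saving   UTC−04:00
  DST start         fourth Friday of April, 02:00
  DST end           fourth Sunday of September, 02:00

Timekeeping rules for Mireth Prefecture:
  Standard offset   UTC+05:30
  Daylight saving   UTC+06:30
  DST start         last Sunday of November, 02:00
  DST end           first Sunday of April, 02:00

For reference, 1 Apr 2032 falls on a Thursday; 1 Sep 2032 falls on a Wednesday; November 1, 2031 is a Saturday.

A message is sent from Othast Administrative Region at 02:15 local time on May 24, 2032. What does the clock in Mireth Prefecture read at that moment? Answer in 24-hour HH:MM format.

1 April 2032 is a Thursday, so the first Friday is April 2 and the fourth is April 23.
1 September 2032 is a Wednesday, so the first Sunday is September 5 and the fourth is September 26.
May 24, 2032 falls between 23 April and 26 September, so daylight saving is in effect and Othast Administrative Region is at UTC−04:00.
02:15 Othast Administrative Region + 4h = 06:15 UTC.
1 November 2031 is a Saturday, so Sundays fall on 2, 9, 16, 23, 30; the last is November 30.
1 April 2032 is a Thursday, so the first Sunday is April 4.
At the standard offset (UTC+05:30), 06:15 UTC + 5h30m = 11:45 Mireth Prefecture standard time.
Daylight saving runs 30 November 2031 – 4 April 2032; the standard-time date in Mireth Prefecture, May 24, 2032, is outside that window, so Mireth Prefecture is on standard time at UTC+05:30.
06:15 UTC + 5h30m = 11:45 Mireth Prefecture.

11:45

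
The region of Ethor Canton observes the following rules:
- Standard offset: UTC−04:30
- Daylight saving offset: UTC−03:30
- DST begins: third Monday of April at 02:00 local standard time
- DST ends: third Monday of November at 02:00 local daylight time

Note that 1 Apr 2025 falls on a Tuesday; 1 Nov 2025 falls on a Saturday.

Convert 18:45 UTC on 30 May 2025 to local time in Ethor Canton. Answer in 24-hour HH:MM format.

1 April 2025 is a Tuesday, so the first Monday is April 7 and the third is April 21.
1 November 2025 is a Saturday, so the first Monday is November 3 and the third is November 17.
At the standard offset (UTC−04:30), 18:45 UTC − 4h30m = 14:15 Ethor Canton standard time.
Daylight saving runs 21 April – 17 November; the standard-time date in Ethor Canton, 30 May 2025, is inside that window, so Ethor Canton is at UTC−03:30.
18:45 UTC − 3h30m = 15:15 local.

15:15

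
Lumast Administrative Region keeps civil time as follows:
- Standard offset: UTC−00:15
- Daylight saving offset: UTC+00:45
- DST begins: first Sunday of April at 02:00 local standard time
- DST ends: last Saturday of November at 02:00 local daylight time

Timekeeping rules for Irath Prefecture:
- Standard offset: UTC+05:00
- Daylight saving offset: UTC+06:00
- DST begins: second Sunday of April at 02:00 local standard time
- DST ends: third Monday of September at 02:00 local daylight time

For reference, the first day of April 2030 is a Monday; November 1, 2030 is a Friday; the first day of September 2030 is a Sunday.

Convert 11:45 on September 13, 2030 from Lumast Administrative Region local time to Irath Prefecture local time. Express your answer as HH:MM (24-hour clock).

1 April 2030 is a Monday, so the first Sunday is April 7.
1 November 2030 is a Friday, so Saturdays fall on 2, 9, 16, 23, 30; the last is November 30.
September 13, 2030 lies within the daylight-saving period (7 April – 30 November), so Lumast Administrative Region is on daylight time, UTC+00:45.
11:45 Lumast Administrative Region − 0h45m = 11:00 UTC.
1 April 2030 is a Monday, so the first Sunday is April 7 and the second is April 14.
1 September 2030 is a Sunday, so the first Monday is September 2 and the third is September 16.
At the standard offset (UTC+05:00), 11:00 UTC + 5h = 16:00 Irath Prefecture standard time.
The standard-time date in Irath Prefecture, September 13, 2030, lies within the daylight-saving period (14 April – 16 September), so Irath Prefecture is on daylight time, UTC+06:00.
11:00 UTC + 6h = 17:00 Irath Prefecture.

17:00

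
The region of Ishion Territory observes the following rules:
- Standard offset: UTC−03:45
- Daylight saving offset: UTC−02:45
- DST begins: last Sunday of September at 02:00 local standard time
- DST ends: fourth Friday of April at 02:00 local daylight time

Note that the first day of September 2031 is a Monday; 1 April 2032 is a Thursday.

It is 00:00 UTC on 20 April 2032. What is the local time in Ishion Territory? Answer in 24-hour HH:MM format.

21:15

1 September 2031 is a Monday, so Sundays fall on 7, 14, 21, 28; the last is September 28.
1 April 2032 is a Thursday, so the first Friday is April 2 and the fourth is April 23.
At the standard offset (UTC−03:45), 00:00 UTC − 3h45m = 20:15 Ishion Territory standard time (rolling into the previous day, 19 April 2032).
The standard-time date in Ishion Territory, 19 April 2032, falls between 28 September 2031 and 23 April 2032, so daylight saving is in effect and Ishion Territory is at UTC−02:45.
00:00 UTC − 2h45m = 21:15 local (rolling into the previous day, 19 April 2032).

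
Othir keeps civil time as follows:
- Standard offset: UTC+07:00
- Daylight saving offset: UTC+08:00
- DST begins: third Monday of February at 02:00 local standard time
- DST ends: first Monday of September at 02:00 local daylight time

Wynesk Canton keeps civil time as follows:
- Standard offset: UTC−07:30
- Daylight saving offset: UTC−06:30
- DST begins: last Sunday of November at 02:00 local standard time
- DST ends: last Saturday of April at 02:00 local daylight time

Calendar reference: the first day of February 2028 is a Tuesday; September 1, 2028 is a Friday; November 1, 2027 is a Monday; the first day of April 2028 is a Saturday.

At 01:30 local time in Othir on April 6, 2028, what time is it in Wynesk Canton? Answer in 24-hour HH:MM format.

11:00

1 February 2028 is a Tuesday, so the first Monday is February 7 and the third is February 21.
1 September 2028 is a Friday, so the first Monday is September 4.
April 6, 2028 lies within the daylight-saving period (21 February – 4 September), so Othir is on daylight time, UTC+08:00.
01:30 Othir − 8h = 17:30 UTC (rolling into the previous day, 5 April 2028).
1 November 2027 is a Monday, so Sundays fall on 7, 14, 21, 28; the last is November 28.
1 April 2028 is a Saturday, so Saturdays fall on 1, 8, 15, 22, 29; the last is April 29.
At the standard offset (UTC−07:30), 17:30 UTC − 7h30m = 10:00 Wynesk Canton standard time.
The standard-time date in Wynesk Canton, April 5, 2028, lies within the daylight-saving period (28 November 2027 – 29 April 2028), so Wynesk Canton is on daylight time, UTC−06:30.
17:30 UTC − 6h30m = 11:00 Wynesk Canton.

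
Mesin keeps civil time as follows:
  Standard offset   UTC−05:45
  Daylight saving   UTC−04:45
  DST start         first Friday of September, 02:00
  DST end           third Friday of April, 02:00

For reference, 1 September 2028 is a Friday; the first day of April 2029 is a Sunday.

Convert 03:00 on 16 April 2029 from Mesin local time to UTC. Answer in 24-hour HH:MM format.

07:45

1 September 2028 is a Friday, so the first Friday is September 1.
1 April 2029 is a Sunday, so the first Friday is April 6 and the third is April 20.
16 April 2029 lies within the daylight-saving period (1 September 2028 – 20 April 2029), so Mesin is on daylight time, UTC−04:45.
03:00 local + 4h45m = 07:45 UTC.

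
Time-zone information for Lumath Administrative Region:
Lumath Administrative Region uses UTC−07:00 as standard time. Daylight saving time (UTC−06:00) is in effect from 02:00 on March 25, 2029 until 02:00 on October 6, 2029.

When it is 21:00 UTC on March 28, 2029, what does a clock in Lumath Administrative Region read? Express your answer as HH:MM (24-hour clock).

At the standard offset (UTC−07:00), 21:00 UTC − 7h = 14:00 Lumath Administrative Region standard time.
The standard-time date in Lumath Administrative Region, March 28, 2029, falls between 25 March and 6 October, so daylight saving is in effect and Lumath Administrative Region is at UTC−06:00.
21:00 UTC − 6h = 15:00 local.

15:00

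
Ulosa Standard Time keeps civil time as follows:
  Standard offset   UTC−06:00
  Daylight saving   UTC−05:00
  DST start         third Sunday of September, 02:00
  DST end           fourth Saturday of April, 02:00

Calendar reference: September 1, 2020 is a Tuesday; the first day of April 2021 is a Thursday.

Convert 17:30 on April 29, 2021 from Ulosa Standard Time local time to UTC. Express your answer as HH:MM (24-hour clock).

23:30

1 September 2020 is a Tuesday, so the first Sunday is September 6 and the third is September 20.
1 April 2021 is a Thursday, so the first Saturday is April 3 and the fourth is April 24.
Daylight saving runs 20 September 2020 – 24 April 2021; April 29, 2021 is outside that window, so Ulosa Standard Time is on standard time at UTC−06:00.
17:30 local + 6h = 23:30 UTC.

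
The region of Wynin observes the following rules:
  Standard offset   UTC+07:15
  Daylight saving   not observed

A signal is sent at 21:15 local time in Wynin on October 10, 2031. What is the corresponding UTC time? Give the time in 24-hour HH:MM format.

14:00

Wynin has no daylight saving, so its offset is UTC+07:15 year-round.
21:15 local − 7h15m = 14:00 UTC.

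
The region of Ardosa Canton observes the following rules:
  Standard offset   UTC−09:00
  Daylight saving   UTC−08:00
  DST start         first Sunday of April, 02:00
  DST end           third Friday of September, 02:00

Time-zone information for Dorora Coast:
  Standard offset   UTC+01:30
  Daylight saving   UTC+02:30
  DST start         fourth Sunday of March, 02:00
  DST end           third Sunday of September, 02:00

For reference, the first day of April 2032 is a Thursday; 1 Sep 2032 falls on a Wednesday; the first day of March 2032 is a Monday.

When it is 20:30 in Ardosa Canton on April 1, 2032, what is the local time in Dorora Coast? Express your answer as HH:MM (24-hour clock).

08:00

1 April 2032 is a Thursday, so the first Sunday is April 4.
1 September 2032 is a Wednesday, so the first Friday is September 3 and the third is September 17.
April 1, 2032 is outside the daylight-saving period (4 April – 17 September), so Ardosa Canton is on standard time, UTC−09:00.
20:30 Ardosa Canton + 9h = 05:30 UTC (rolling into the next day, 2 April 2032).
1 March 2032 is a Monday, so the first Sunday is March 7 and the fourth is March 28.
1 September 2032 is a Wednesday, so the first Sunday is September 5 and the third is September 19.
At the standard offset (UTC+01:30), 05:30 UTC + 1h30m = 07:00 Dorora Coast standard time.
The standard-time date in Dorora Coast, April 2, 2032, falls between 28 March and 19 September, so daylight saving is in effect and Dorora Coast is at UTC+02:30.
05:30 UTC + 2h30m = 08:00 Dorora Coast.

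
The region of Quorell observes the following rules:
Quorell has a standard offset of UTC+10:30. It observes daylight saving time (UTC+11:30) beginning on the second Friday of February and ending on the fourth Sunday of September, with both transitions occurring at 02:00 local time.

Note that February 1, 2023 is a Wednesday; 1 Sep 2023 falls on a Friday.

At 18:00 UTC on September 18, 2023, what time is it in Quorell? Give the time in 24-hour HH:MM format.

1 February 2023 is a Wednesday, so the first Friday is February 3 and the second is February 10.
1 September 2023 is a Friday, so the first Sunday is September 3 and the fourth is September 24.
At the standard offset (UTC+10:30), 18:00 UTC + 10h30m = 04:30 Quorell standard time (rolling into the next day, 19 September 2023).
The standard-time date in Quorell, September 19, 2023, falls between 10 February and 24 September, so daylight saving is in effect and Quorell is at UTC+11:30.
18:00 UTC + 11h30m = 05:30 local (rolling into the next day, 19 September 2023).

05:30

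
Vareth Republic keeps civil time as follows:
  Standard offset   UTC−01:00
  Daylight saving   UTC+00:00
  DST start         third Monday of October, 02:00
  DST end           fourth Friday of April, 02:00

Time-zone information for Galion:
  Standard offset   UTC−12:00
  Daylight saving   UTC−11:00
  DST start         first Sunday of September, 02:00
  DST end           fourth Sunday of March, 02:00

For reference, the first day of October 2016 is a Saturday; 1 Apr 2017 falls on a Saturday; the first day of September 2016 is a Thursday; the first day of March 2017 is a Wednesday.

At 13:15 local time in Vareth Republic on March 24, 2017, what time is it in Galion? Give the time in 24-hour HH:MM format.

1 October 2016 is a Saturday, so the first Monday is October 3 and the third is October 17.
1 April 2017 is a Saturday, so the first Friday is April 7 and the fourth is April 28.
March 24, 2017 lies within the daylight-saving period (17 October 2016 – 28 April 2017), so Vareth Republic is on daylight time, UTC+00:00.
13:15 Vareth Republic − 0h = 13:15 UTC.
1 September 2016 is a Thursday, so the first Sunday is September 4.
1 March 2017 is a Wednesday, so the first Sunday is March 5 and the fourth is March 26.
At the standard offset (UTC−12:00), 13:15 UTC − 12h = 01:15 Galion standard time.
Daylight saving runs 4 September 2016 – 26 March 2017; the standard-time date in Galion, March 24, 2017, is inside that window, so Galion is at UTC−11:00.
13:15 UTC − 11h = 02:15 Galion.

02:15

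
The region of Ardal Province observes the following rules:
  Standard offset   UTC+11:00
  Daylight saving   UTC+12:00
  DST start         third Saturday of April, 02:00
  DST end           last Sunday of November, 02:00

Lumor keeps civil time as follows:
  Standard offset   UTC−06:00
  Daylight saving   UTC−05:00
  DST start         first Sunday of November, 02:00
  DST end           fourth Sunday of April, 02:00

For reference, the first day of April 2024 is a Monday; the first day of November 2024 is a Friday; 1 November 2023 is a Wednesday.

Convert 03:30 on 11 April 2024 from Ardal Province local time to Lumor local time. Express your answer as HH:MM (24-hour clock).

11:30

1 April 2024 is a Monday, so the first Saturday is April 6 and the third is April 20.
1 November 2024 is a Friday, so Sundays fall on 3, 10, 17, 24; the last is November 24.
Daylight saving runs 20 April – 24 November; 11 April 2024 is outside that window, so Ardal Province is on standard time at UTC+11:00.
03:30 Ardal Province − 11h = 16:30 UTC (rolling into the previous day, 10 April 2024).
1 November 2023 is a Wednesday, so the first Sunday is November 5.
1 April 2024 is a Monday, so the first Sunday is April 7 and the fourth is April 28.
At the standard offset (UTC−06:00), 16:30 UTC − 6h = 10:30 Lumor standard time.
Daylight saving runs 5 November 2023 – 28 April 2024; the standard-time date in Lumor, 10 April 2024, is inside that window, so Lumor is at UTC−05:00.
16:30 UTC − 5h = 11:30 Lumor.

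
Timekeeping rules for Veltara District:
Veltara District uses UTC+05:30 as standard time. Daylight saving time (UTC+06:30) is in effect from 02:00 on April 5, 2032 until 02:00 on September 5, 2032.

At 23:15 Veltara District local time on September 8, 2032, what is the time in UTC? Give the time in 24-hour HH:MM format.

September 8, 2032 is outside the daylight-saving period (5 April – 5 September), so Veltara District is on standard time, UTC+05:30.
23:15 local − 5h30m = 17:45 UTC.

17:45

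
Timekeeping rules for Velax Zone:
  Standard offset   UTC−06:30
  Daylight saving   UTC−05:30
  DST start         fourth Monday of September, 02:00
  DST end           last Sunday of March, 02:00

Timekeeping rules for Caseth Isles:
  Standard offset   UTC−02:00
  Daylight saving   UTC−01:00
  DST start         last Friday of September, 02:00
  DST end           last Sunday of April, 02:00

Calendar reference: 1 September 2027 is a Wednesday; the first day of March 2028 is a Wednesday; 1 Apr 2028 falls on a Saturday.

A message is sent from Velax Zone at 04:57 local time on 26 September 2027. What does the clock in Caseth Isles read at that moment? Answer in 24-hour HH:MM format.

1 September 2027 is a Wednesday, so the first Monday is September 6 and the fourth is September 27.
1 March 2028 is a Wednesday, so Sundays fall on 5, 12, 19, 26; the last is March 26.
26 September 2027 is outside the daylight-saving period (27 September 2027 – 26 March 2028), so Velax Zone is on standard time, UTC−06:30.
04:57 Velax Zone + 6h30m = 11:27 UTC.
1 September 2027 is a Wednesday, so Fridays fall on 3, 10, 17, 24; the last is September 24.
1 April 2028 is a Saturday, so Sundays fall on 2, 9, 16, 23, 30; the last is April 30.
At the standard offset (UTC−02:00), 11:27 UTC − 2h = 09:27 Caseth Isles standard time.
Daylight saving runs 24 September 2027 – 30 April 2028; the standard-time date in Caseth Isles, 26 September 2027, is inside that window, so Caseth Isles is at UTC−01:00.
11:27 UTC − 1h = 10:27 Caseth Isles.

10:27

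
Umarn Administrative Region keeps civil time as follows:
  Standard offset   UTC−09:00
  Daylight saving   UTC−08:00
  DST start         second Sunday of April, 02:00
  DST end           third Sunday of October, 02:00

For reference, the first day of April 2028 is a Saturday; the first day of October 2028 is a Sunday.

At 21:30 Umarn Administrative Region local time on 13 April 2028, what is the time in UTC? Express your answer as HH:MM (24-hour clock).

1 April 2028 is a Saturday, so the first Sunday is April 2 and the second is April 9.
1 October 2028 is a Sunday, so the first Sunday is October 1 and the third is October 15.
Daylight saving runs 9 April – 15 October; 13 April 2028 is inside that window, so Umarn Administrative Region is at UTC−08:00.
21:30 local + 8h = 05:30 UTC (rolling into the next day, 14 April 2028).

05:30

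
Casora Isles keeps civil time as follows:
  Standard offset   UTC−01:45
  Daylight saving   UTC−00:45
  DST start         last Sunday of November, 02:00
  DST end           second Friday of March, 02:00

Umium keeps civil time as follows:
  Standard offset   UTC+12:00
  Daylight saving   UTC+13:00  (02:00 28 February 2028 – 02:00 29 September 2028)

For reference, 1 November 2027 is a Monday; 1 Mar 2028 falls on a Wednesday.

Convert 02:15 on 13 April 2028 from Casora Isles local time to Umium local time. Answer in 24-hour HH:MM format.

1 November 2027 is a Monday, so Sundays fall on 7, 14, 21, 28; the last is November 28.
1 March 2028 is a Wednesday, so the first Friday is March 3 and the second is March 10.
13 April 2028 is outside the daylight-saving period (28 November 2027 – 10 March 2028), so Casora Isles is on standard time, UTC−01:45.
02:15 Casora Isles + 1h45m = 04:00 UTC.
At the standard offset (UTC+12:00), 04:00 UTC + 12h = 16:00 Umium standard time.
The standard-time date in Umium, 13 April 2028, falls between 28 February and 29 September, so daylight saving is in effect and Umium is at UTC+13:00.
04:00 UTC + 13h = 17:00 Umium.

17:00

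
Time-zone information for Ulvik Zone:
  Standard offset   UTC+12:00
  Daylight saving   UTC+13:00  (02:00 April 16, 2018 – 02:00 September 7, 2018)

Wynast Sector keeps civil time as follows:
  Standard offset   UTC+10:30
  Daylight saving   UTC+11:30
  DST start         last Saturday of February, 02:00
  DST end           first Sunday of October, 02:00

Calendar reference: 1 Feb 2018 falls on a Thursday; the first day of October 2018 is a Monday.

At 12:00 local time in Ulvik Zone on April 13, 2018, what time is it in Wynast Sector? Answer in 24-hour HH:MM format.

11:30

Daylight saving runs 16 April – 7 September; April 13, 2018 is outside that window, so Ulvik Zone is on standard time at UTC+12:00.
12:00 Ulvik Zone − 12h = 00:00 UTC.
1 February 2018 is a Thursday, so Saturdays fall on 3, 10, 17, 24; the last is February 24.
1 October 2018 is a Monday, so the first Sunday is October 7.
At the standard offset (UTC+10:30), 00:00 UTC + 10h30m = 10:30 Wynast Sector standard time.
The standard-time date in Wynast Sector, April 13, 2018, lies within the daylight-saving period (24 February – 7 October), so Wynast Sector is on daylight time, UTC+11:30.
00:00 UTC + 11h30m = 11:30 Wynast Sector.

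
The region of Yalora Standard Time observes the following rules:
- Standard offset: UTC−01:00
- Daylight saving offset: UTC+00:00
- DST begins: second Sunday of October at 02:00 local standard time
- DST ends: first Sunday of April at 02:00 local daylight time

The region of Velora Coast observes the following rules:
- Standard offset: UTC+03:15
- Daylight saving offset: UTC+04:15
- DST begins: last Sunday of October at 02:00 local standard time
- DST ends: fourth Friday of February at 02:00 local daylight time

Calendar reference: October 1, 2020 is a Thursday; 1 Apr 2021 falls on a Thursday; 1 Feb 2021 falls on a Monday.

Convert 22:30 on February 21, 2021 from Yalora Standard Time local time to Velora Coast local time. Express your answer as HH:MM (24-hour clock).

1 October 2020 is a Thursday, so the first Sunday is October 4 and the second is October 11.
1 April 2021 is a Thursday, so the first Sunday is April 4.
February 21, 2021 lies within the daylight-saving period (11 October 2020 – 4 April 2021), so Yalora Standard Time is on daylight time, UTC+00:00.
22:30 Yalora Standard Time − 0h = 22:30 UTC.
1 October 2020 is a Thursday, so Sundays fall on 4, 11, 18, 25; the last is October 25.
1 February 2021 is a Monday, so the first Friday is February 5 and the fourth is February 26.
At the standard offset (UTC+03:15), 22:30 UTC + 3h15m = 01:45 Velora Coast standard time (rolling into the next day, 22 February 2021).
The standard-time date in Velora Coast, February 22, 2021, falls between 25 October 2020 and 26 February 2021, so daylight saving is in effect and Velora Coast is at UTC+04:15.
22:30 UTC + 4h15m = 02:45 Velora Coast (rolling into the next day, 22 February 2021).

02:45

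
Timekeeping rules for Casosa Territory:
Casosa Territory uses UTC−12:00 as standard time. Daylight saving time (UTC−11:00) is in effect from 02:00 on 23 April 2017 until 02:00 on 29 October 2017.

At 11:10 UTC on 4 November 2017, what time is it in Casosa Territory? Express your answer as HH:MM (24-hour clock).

At the standard offset (UTC−12:00), 11:10 UTC − 12h = 23:10 Casosa Territory standard time (rolling into the previous day, 3 November 2017).
The standard-time date in Casosa Territory, 3 November 2017, is outside the daylight-saving period (23 April – 29 October), so Casosa Territory is on standard time, UTC−12:00.
11:10 UTC − 12h = 23:10 local (rolling into the previous day, 3 November 2017).

23:10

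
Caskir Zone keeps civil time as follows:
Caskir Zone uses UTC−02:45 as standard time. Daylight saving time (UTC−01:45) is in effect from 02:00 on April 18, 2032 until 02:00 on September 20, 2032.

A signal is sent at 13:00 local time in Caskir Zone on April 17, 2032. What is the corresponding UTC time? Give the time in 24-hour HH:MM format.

15:45

April 17, 2032 does not fall between 18 April and 20 September, so daylight saving is not in effect and Caskir Zone is at UTC−02:45.
13:00 local + 2h45m = 15:45 UTC.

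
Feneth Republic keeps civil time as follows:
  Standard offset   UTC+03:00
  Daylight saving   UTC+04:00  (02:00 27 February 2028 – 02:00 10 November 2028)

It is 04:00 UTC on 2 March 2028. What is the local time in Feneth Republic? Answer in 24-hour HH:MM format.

At the standard offset (UTC+03:00), 04:00 UTC + 3h = 07:00 Feneth Republic standard time.
Daylight saving runs 27 February – 10 November; the standard-time date in Feneth Republic, 2 March 2028, is inside that window, so Feneth Republic is at UTC+04:00.
04:00 UTC + 4h = 08:00 local.

08:00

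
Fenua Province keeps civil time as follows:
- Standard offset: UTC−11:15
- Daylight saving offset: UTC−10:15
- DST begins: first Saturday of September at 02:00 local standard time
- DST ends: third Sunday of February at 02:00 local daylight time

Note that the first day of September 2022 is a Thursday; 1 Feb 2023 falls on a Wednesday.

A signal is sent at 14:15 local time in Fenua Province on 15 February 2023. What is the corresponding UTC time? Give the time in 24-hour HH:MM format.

00:30

1 September 2022 is a Thursday, so the first Saturday is September 3.
1 February 2023 is a Wednesday, so the first Sunday is February 5 and the third is February 19.
15 February 2023 lies within the daylight-saving period (3 September 2022 – 19 February 2023), so Fenua Province is on daylight time, UTC−10:15.
14:15 local + 10h15m = 00:30 UTC (rolling into the next day, 16 February 2023).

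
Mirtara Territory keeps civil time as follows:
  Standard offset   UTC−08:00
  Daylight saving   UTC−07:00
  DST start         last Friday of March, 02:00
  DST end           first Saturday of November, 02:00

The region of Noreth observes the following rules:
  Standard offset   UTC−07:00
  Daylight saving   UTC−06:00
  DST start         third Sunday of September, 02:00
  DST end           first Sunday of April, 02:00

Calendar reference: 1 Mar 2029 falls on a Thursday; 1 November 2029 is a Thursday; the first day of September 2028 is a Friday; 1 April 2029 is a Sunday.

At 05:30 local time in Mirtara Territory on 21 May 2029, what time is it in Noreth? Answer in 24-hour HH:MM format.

1 March 2029 is a Thursday, so Fridays fall on 2, 9, 16, 23, 30; the last is March 30.
1 November 2029 is a Thursday, so the first Saturday is November 3.
21 May 2029 lies within the daylight-saving period (30 March – 3 November), so Mirtara Territory is on daylight time, UTC−07:00.
05:30 Mirtara Territory + 7h = 12:30 UTC.
1 September 2028 is a Friday, so the first Sunday is September 3 and the third is September 17.
1 April 2029 is a Sunday, so the first Sunday is April 1.
At the standard offset (UTC−07:00), 12:30 UTC − 7h = 05:30 Noreth standard time.
Daylight saving runs 17 September 2028 – 1 April 2029; the standard-time date in Noreth, 21 May 2029, is outside that window, so Noreth is on standard time at UTC−07:00.
12:30 UTC − 7h = 05:30 Noreth.

05:30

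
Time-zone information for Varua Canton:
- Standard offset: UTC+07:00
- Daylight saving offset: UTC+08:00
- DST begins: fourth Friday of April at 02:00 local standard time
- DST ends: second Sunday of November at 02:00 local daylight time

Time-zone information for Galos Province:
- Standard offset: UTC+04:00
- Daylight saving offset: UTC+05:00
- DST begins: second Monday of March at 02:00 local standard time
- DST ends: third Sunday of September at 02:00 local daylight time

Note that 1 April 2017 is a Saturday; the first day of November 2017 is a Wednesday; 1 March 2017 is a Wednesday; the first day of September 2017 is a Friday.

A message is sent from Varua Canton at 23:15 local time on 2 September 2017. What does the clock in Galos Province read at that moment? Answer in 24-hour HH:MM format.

1 April 2017 is a Saturday, so the first Friday is April 7 and the fourth is April 28.
1 November 2017 is a Wednesday, so the first Sunday is November 5 and the second is November 12.
Daylight saving runs 28 April – 12 November; 2 September 2017 is inside that window, so Varua Canton is at UTC+08:00.
23:15 Varua Canton − 8h = 15:15 UTC.
1 March 2017 is a Wednesday, so the first Monday is March 6 and the second is March 13.
1 September 2017 is a Friday, so the first Sunday is September 3 and the third is September 17.
At the standard offset (UTC+04:00), 15:15 UTC + 4h = 19:15 Galos Province standard time.
The standard-time date in Galos Province, 2 September 2017, lies within the daylight-saving period (13 March – 17 September), so Galos Province is on daylight time, UTC+05:00.
15:15 UTC + 5h = 20:15 Galos Province.

20:15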